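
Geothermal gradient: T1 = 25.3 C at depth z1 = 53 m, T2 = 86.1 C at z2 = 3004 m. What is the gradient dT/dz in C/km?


dT = 86.1 - 25.3 = 60.8 C
dz = 3004 - 53 = 2951 m
gradient = dT/dz * 1000 = 60.8/2951 * 1000 = 20.6032 C/km

20.6032


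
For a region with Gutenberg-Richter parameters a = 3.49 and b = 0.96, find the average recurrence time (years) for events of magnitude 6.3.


log10(N) = 3.49 - 0.96*6.3 = -2.558
N = 10^-2.558 = 0.002767
T = 1/N = 1/0.002767 = 361.4099 years

361.4099


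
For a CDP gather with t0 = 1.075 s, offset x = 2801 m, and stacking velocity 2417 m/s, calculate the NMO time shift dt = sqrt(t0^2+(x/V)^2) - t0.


x/Vnmo = 2801/2417 = 1.158875
(x/Vnmo)^2 = 1.34299
t0^2 = 1.155625
sqrt(1.155625 + 1.34299) = 1.580701
dt = 1.580701 - 1.075 = 0.505701

0.505701


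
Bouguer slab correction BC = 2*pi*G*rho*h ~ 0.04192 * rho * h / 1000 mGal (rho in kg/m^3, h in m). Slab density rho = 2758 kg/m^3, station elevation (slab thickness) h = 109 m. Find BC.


BC = 0.04192 * rho * h / 1000
= 0.04192 * 2758 * 109 / 1000
= 12.6021 mGal

12.6021


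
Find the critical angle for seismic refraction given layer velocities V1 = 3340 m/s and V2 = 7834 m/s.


V1/V2 = 3340/7834 = 0.426347
theta_c = arcsin(0.426347) = 25.2359 degrees

25.2359


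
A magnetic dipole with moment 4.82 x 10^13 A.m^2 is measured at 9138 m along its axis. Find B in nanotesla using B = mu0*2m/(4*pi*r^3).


m = 4.82 x 10^13 = 48200000000000 A.m^2
2m = 96400000000000 A.m^2
r^3 = 9138^3 = 763050816072
B = (4pi*10^-7) * 96400000000000 / (4*pi * 763050816072) * 1e9
= 121139812.722422 / 9588779352349.97 * 1e9
= 12633.4967 nT

12633.4967


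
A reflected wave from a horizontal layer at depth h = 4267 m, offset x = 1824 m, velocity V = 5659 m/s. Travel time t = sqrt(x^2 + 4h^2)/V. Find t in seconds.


x^2 + 4h^2 = 1824^2 + 4*4267^2 = 3326976 + 72829156 = 76156132
sqrt(76156132) = 8726.7481
t = 8726.7481 / 5659 = 1.5421 s

1.5421


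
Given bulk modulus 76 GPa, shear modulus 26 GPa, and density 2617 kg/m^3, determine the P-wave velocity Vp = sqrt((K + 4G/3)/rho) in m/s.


First compute the effective modulus:
K + 4G/3 = 76e9 + 4*26e9/3 = 110666666666.67 Pa
Then divide by density:
110666666666.67 / 2617 = 42287606.6743 Pa/(kg/m^3)
Take the square root:
Vp = sqrt(42287606.6743) = 6502.89 m/s

6502.89


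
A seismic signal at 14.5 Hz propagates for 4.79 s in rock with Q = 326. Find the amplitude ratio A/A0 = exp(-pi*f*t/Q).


pi*f*t/Q = pi*14.5*4.79/326 = 0.669323
A/A0 = exp(-0.669323) = 0.512055

0.512055


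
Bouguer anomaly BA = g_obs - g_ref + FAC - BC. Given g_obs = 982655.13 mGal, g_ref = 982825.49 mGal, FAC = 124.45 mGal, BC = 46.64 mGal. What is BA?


BA = g_obs - g_ref + FAC - BC
= 982655.13 - 982825.49 + 124.45 - 46.64
= -92.55 mGal

-92.55


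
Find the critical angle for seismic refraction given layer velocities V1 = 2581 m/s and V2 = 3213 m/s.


V1/V2 = 2581/3213 = 0.803299
theta_c = arcsin(0.803299) = 53.4463 degrees

53.4463


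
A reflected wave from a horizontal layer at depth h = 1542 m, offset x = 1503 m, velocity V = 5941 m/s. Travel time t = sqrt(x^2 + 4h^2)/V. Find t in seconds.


x^2 + 4h^2 = 1503^2 + 4*1542^2 = 2259009 + 9511056 = 11770065
sqrt(11770065) = 3430.7528
t = 3430.7528 / 5941 = 0.5775 s

0.5775


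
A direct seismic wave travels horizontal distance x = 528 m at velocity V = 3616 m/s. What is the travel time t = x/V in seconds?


t = x / V
= 528 / 3616
= 0.146 s

0.146


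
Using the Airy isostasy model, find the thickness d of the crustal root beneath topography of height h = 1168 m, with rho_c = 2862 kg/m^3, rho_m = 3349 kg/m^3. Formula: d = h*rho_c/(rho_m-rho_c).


rho_m - rho_c = 3349 - 2862 = 487
d = 1168 * 2862 / 487
= 3342816 / 487
= 6864.1 m

6864.1


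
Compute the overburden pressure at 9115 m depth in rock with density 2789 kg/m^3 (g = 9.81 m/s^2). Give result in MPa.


P = rho * g * z / 1e6
= 2789 * 9.81 * 9115 / 1e6
= 249387220.35 / 1e6
= 249.3872 MPa

249.3872


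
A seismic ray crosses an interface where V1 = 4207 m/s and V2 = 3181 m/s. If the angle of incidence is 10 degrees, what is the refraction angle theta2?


sin(theta1) = sin(10 deg) = 0.173648
sin(theta2) = V2/V1 * sin(theta1) = 3181/4207 * 0.173648 = 0.131299
theta2 = arcsin(0.131299) = 7.5447 degrees

7.5447


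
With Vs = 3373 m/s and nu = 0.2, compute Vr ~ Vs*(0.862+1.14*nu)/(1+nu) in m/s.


Numerator factor = 0.862 + 1.14*0.2 = 1.09
Denominator = 1 + 0.2 = 1.2
Vr = 3373 * 1.09 / 1.2 = 3063.81 m/s

3063.81


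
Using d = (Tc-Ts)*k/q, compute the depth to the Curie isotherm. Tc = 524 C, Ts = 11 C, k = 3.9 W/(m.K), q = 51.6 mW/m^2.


T_Curie - T_surf = 524 - 11 = 513 C
Convert q to W/m^2: 51.6 mW/m^2 = 0.0516 W/m^2
d = 513 * 3.9 / 0.0516 = 38773.26 m

38773.26


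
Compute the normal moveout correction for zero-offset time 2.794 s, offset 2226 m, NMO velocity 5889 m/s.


x/Vnmo = 2226/5889 = 0.377993
(x/Vnmo)^2 = 0.142879
t0^2 = 7.806436
sqrt(7.806436 + 0.142879) = 2.819453
dt = 2.819453 - 2.794 = 0.025453

0.025453


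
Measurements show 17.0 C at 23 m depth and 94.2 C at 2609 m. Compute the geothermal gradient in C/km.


dT = 94.2 - 17.0 = 77.2 C
dz = 2609 - 23 = 2586 m
gradient = dT/dz * 1000 = 77.2/2586 * 1000 = 29.8531 C/km

29.8531


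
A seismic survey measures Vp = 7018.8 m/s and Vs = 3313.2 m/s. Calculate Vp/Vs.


Vp/Vs = 7018.8 / 3313.2
= 2.1184

2.1184


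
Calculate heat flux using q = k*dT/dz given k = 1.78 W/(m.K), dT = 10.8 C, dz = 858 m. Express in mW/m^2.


q = k * dT / dz * 1000
= 1.78 * 10.8 / 858 * 1000
= 0.022406 * 1000
= 22.4056 mW/m^2

22.4056


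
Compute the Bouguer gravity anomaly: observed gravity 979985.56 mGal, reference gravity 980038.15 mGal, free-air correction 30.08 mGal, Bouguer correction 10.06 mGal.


BA = g_obs - g_ref + FAC - BC
= 979985.56 - 980038.15 + 30.08 - 10.06
= -32.57 mGal

-32.57


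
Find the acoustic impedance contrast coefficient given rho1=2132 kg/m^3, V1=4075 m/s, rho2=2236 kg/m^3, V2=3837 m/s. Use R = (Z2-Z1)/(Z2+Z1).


Z1 = 2132 * 4075 = 8687900
Z2 = 2236 * 3837 = 8579532
R = (8579532 - 8687900) / (8579532 + 8687900) = -108368 / 17267432 = -0.0063

-0.0063


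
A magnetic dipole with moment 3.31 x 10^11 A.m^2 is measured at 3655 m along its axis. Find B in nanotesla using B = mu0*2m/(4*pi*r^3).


m = 3.31 x 10^11 = 331000000000 A.m^2
2m = 662000000000 A.m^2
r^3 = 3655^3 = 48827236375
B = (4pi*10^-7) * 662000000000 / (4*pi * 48827236375) * 1e9
= 831893.734671 / 613581148363.17 * 1e9
= 1355.8007 nT

1355.8007


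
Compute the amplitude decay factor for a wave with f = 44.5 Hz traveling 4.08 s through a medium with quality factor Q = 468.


pi*f*t/Q = pi*44.5*4.08/468 = 1.218777
A/A0 = exp(-1.218777) = 0.295592

0.295592


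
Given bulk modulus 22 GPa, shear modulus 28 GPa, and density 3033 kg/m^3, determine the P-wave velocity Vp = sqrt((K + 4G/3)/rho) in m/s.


First compute the effective modulus:
K + 4G/3 = 22e9 + 4*28e9/3 = 59333333333.33 Pa
Then divide by density:
59333333333.33 / 3033 = 19562589.2955 Pa/(kg/m^3)
Take the square root:
Vp = sqrt(19562589.2955) = 4422.96 m/s

4422.96


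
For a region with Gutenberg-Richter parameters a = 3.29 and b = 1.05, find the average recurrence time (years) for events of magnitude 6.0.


log10(N) = 3.29 - 1.05*6.0 = -3.01
N = 10^-3.01 = 0.000977
T = 1/N = 1/0.000977 = 1023.293 years

1023.293


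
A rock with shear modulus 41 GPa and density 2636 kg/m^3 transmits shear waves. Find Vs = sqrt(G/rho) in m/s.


Convert G to Pa: G = 41e9 Pa
Compute G/rho = 41e9 / 2636 = 15553869.4992
Vs = sqrt(15553869.4992) = 3943.84 m/s

3943.84


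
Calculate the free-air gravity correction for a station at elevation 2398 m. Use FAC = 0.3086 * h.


FAC = 0.3086 * h
= 0.3086 * 2398
= 740.0228 mGal

740.0228


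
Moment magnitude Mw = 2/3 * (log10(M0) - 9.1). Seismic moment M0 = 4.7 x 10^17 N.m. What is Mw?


log10(M0) = log10(4.7 x 10^17) = 17.6721
Mw = 2/3 * (17.6721 - 9.1)
= 2/3 * 8.5721
= 5.71

5.71


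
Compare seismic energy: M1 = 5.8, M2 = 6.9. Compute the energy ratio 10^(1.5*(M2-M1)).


M2 - M1 = 6.9 - 5.8 = 1.1
1.5 * 1.1 = 1.65
ratio = 10^1.65 = 44.67

44.67


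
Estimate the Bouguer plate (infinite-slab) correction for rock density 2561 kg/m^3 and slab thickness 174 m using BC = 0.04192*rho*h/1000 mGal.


BC = 0.04192 * rho * h / 1000
= 0.04192 * 2561 * 174 / 1000
= 18.6801 mGal

18.6801


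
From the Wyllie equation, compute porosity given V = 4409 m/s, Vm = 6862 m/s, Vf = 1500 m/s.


1/V - 1/Vm = 1/4409 - 1/6862 = 8.108e-05
1/Vf - 1/Vm = 1/1500 - 1/6862 = 0.00052094
phi = 8.108e-05 / 0.00052094 = 0.1556

0.1556


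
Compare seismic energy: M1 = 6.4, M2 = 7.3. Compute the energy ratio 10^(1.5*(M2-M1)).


M2 - M1 = 7.3 - 6.4 = 0.9
1.5 * 0.9 = 1.35
ratio = 10^1.35 = 22.39

22.39


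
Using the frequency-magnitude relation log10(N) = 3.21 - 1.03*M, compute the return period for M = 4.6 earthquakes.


log10(N) = 3.21 - 1.03*4.6 = -1.528
N = 10^-1.528 = 0.029648
T = 1/N = 1/0.029648 = 33.7287 years

33.7287


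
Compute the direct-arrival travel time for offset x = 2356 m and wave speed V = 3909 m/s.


t = x / V
= 2356 / 3909
= 0.6027 s

0.6027


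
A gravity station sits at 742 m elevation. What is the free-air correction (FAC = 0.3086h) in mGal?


FAC = 0.3086 * h
= 0.3086 * 742
= 228.9812 mGal

228.9812


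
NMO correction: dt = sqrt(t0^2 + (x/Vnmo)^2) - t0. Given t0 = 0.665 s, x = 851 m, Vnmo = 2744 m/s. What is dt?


x/Vnmo = 851/2744 = 0.310131
(x/Vnmo)^2 = 0.096181
t0^2 = 0.442225
sqrt(0.442225 + 0.096181) = 0.733762
dt = 0.733762 - 0.665 = 0.068762

0.068762


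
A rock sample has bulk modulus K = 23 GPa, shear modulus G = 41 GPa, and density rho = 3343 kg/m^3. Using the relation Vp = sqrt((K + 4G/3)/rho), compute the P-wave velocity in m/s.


First compute the effective modulus:
K + 4G/3 = 23e9 + 4*41e9/3 = 77666666666.67 Pa
Then divide by density:
77666666666.67 / 3343 = 23232625.3864 Pa/(kg/m^3)
Take the square root:
Vp = sqrt(23232625.3864) = 4820.02 m/s

4820.02


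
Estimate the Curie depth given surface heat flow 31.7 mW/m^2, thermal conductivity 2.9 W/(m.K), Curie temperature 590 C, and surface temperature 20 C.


T_Curie - T_surf = 590 - 20 = 570 C
Convert q to W/m^2: 31.7 mW/m^2 = 0.0317 W/m^2
d = 570 * 2.9 / 0.0317 = 52145.11 m

52145.11


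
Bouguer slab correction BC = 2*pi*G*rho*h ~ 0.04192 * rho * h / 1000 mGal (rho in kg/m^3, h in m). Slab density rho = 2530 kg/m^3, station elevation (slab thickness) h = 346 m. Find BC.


BC = 0.04192 * rho * h / 1000
= 0.04192 * 2530 * 346 / 1000
= 36.6959 mGal

36.6959


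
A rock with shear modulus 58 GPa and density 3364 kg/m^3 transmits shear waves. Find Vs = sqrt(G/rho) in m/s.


Convert G to Pa: G = 58e9 Pa
Compute G/rho = 58e9 / 3364 = 17241379.3103
Vs = sqrt(17241379.3103) = 4152.27 m/s

4152.27


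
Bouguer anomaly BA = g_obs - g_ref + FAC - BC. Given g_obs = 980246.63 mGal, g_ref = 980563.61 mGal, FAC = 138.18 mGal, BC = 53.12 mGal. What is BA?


BA = g_obs - g_ref + FAC - BC
= 980246.63 - 980563.61 + 138.18 - 53.12
= -231.92 mGal

-231.92


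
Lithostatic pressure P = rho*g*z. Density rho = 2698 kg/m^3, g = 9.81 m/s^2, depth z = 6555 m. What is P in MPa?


P = rho * g * z / 1e6
= 2698 * 9.81 * 6555 / 1e6
= 173493675.9 / 1e6
= 173.4937 MPa

173.4937


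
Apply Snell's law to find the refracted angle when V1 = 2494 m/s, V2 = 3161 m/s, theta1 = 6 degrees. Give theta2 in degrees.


sin(theta1) = sin(6 deg) = 0.104528
sin(theta2) = V2/V1 * sin(theta1) = 3161/2494 * 0.104528 = 0.132484
theta2 = arcsin(0.132484) = 7.6131 degrees

7.6131


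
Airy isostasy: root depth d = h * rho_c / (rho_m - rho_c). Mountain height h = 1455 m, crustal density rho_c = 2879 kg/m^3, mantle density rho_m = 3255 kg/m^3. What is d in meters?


rho_m - rho_c = 3255 - 2879 = 376
d = 1455 * 2879 / 376
= 4188945 / 376
= 11140.81 m

11140.81


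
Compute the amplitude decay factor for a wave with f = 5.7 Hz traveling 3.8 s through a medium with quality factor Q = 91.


pi*f*t/Q = pi*5.7*3.8/91 = 0.747768
A/A0 = exp(-0.747768) = 0.473422

0.473422


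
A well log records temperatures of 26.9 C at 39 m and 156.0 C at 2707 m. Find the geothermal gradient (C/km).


dT = 156.0 - 26.9 = 129.1 C
dz = 2707 - 39 = 2668 m
gradient = dT/dz * 1000 = 129.1/2668 * 1000 = 48.3883 C/km

48.3883


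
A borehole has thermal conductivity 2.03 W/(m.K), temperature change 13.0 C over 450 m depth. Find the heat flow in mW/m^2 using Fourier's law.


q = k * dT / dz * 1000
= 2.03 * 13.0 / 450 * 1000
= 0.058644 * 1000
= 58.6444 mW/m^2

58.6444


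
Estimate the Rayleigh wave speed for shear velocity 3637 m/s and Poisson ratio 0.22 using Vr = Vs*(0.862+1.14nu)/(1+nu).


Numerator factor = 0.862 + 1.14*0.22 = 1.1128
Denominator = 1 + 0.22 = 1.22
Vr = 3637 * 1.1128 / 1.22 = 3317.42 m/s

3317.42


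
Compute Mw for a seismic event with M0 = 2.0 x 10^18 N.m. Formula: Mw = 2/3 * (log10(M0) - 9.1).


log10(M0) = log10(2.0 x 10^18) = 18.301
Mw = 2/3 * (18.301 - 9.1)
= 2/3 * 9.201
= 6.13

6.13


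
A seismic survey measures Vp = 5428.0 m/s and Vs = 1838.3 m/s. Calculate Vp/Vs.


Vp/Vs = 5428.0 / 1838.3
= 2.9527

2.9527


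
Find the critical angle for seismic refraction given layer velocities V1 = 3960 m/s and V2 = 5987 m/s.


V1/V2 = 3960/5987 = 0.661433
theta_c = arcsin(0.661433) = 41.4093 degrees

41.4093


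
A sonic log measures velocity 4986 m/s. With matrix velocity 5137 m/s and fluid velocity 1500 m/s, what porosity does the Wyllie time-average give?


1/V - 1/Vm = 1/4986 - 1/5137 = 5.9e-06
1/Vf - 1/Vm = 1/1500 - 1/5137 = 0.000472
phi = 5.9e-06 / 0.000472 = 0.0125

0.0125


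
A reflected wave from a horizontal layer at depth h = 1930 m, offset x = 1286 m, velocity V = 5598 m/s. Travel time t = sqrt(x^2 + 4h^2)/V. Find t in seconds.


x^2 + 4h^2 = 1286^2 + 4*1930^2 = 1653796 + 14899600 = 16553396
sqrt(16553396) = 4068.5865
t = 4068.5865 / 5598 = 0.7268 s

0.7268


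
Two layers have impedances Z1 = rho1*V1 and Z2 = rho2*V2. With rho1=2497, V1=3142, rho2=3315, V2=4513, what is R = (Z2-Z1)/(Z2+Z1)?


Z1 = 2497 * 3142 = 7845574
Z2 = 3315 * 4513 = 14960595
R = (14960595 - 7845574) / (14960595 + 7845574) = 7115021 / 22806169 = 0.312

0.312


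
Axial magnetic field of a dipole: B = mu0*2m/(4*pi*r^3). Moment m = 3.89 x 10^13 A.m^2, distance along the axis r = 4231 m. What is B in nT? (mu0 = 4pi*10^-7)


m = 3.89 x 10^13 = 38900000000000 A.m^2
2m = 77800000000000 A.m^2
r^3 = 4231^3 = 75740658391
B = (4pi*10^-7) * 77800000000000 / (4*pi * 75740658391) * 1e9
= 97766363.379714 / 951785183916.88 * 1e9
= 102718.9381 nT

102718.9381


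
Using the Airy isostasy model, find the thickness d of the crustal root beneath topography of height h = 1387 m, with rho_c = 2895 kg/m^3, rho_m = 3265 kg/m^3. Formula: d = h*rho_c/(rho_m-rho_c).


rho_m - rho_c = 3265 - 2895 = 370
d = 1387 * 2895 / 370
= 4015365 / 370
= 10852.34 m

10852.34


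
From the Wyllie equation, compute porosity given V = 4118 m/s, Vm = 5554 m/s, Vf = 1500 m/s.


1/V - 1/Vm = 1/4118 - 1/5554 = 6.279e-05
1/Vf - 1/Vm = 1/1500 - 1/5554 = 0.00048662
phi = 6.279e-05 / 0.00048662 = 0.129

0.129


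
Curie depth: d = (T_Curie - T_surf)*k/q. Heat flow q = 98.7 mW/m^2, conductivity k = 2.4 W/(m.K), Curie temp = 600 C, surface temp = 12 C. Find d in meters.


T_Curie - T_surf = 600 - 12 = 588 C
Convert q to W/m^2: 98.7 mW/m^2 = 0.0987 W/m^2
d = 588 * 2.4 / 0.0987 = 14297.87 m

14297.87


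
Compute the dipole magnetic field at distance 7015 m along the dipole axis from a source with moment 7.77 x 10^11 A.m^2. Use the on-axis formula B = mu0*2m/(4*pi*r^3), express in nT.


m = 7.77 x 10^11 = 777000000000 A.m^2
2m = 1554000000000 A.m^2
r^3 = 7015^3 = 345209728375
B = (4pi*10^-7) * 1554000000000 / (4*pi * 345209728375) * 1e9
= 1952813.993471 / 4338033386442.51 * 1e9
= 450.1611 nT

450.1611


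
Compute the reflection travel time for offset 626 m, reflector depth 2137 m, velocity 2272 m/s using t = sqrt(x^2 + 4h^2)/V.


x^2 + 4h^2 = 626^2 + 4*2137^2 = 391876 + 18267076 = 18658952
sqrt(18658952) = 4319.6009
t = 4319.6009 / 2272 = 1.9012 s

1.9012


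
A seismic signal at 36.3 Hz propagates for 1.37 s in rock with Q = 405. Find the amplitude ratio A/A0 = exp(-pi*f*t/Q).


pi*f*t/Q = pi*36.3*1.37/405 = 0.385764
A/A0 = exp(-0.385764) = 0.679931

0.679931


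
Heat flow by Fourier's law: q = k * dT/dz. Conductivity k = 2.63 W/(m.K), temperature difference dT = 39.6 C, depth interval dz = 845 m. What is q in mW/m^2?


q = k * dT / dz * 1000
= 2.63 * 39.6 / 845 * 1000
= 0.123252 * 1000
= 123.2521 mW/m^2

123.2521


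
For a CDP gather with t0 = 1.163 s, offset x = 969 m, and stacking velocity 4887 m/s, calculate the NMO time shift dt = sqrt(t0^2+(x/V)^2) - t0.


x/Vnmo = 969/4887 = 0.198281
(x/Vnmo)^2 = 0.039315
t0^2 = 1.352569
sqrt(1.352569 + 0.039315) = 1.179782
dt = 1.179782 - 1.163 = 0.016782

0.016782


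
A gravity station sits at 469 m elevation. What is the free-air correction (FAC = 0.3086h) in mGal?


FAC = 0.3086 * h
= 0.3086 * 469
= 144.7334 mGal

144.7334


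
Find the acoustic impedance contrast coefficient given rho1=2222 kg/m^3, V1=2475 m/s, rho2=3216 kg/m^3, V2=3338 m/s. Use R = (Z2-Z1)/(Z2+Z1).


Z1 = 2222 * 2475 = 5499450
Z2 = 3216 * 3338 = 10735008
R = (10735008 - 5499450) / (10735008 + 5499450) = 5235558 / 16234458 = 0.3225

0.3225


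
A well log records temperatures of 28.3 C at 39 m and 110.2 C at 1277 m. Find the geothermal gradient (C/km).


dT = 110.2 - 28.3 = 81.9 C
dz = 1277 - 39 = 1238 m
gradient = dT/dz * 1000 = 81.9/1238 * 1000 = 66.1551 C/km

66.1551


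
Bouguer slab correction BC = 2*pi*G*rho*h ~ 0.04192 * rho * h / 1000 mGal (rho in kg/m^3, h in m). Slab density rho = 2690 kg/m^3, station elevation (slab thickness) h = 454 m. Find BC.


BC = 0.04192 * rho * h / 1000
= 0.04192 * 2690 * 454 / 1000
= 51.1952 mGal

51.1952


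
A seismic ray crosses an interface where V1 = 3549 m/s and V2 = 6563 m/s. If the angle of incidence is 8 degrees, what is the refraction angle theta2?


sin(theta1) = sin(8 deg) = 0.139173
sin(theta2) = V2/V1 * sin(theta1) = 6563/3549 * 0.139173 = 0.257366
theta2 = arcsin(0.257366) = 14.9138 degrees

14.9138


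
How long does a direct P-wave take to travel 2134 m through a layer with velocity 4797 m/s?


t = x / V
= 2134 / 4797
= 0.4449 s

0.4449


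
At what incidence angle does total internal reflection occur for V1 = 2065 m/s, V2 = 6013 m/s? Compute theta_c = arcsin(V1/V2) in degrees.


V1/V2 = 2065/6013 = 0.343423
theta_c = arcsin(0.343423) = 20.0855 degrees

20.0855


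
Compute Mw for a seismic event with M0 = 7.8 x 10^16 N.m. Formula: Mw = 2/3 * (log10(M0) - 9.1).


log10(M0) = log10(7.8 x 10^16) = 16.8921
Mw = 2/3 * (16.8921 - 9.1)
= 2/3 * 7.7921
= 5.19

5.19


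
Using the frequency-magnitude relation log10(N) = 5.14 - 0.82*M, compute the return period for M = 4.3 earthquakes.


log10(N) = 5.14 - 0.82*4.3 = 1.614
N = 10^1.614 = 41.114972
T = 1/N = 1/41.114972 = 0.0243 years

0.0243


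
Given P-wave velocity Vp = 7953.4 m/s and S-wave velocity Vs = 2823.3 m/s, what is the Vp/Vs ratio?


Vp/Vs = 7953.4 / 2823.3
= 2.8171

2.8171


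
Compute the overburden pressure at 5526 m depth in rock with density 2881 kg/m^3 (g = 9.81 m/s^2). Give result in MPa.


P = rho * g * z / 1e6
= 2881 * 9.81 * 5526 / 1e6
= 156179182.86 / 1e6
= 156.1792 MPa

156.1792


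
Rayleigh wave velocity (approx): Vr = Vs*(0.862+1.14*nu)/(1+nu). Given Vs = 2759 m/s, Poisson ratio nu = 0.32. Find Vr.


Numerator factor = 0.862 + 1.14*0.32 = 1.2268
Denominator = 1 + 0.32 = 1.32
Vr = 2759 * 1.2268 / 1.32 = 2564.2 m/s

2564.2


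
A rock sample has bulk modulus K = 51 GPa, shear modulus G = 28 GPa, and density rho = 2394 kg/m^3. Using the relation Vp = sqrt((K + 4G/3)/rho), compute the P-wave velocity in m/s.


First compute the effective modulus:
K + 4G/3 = 51e9 + 4*28e9/3 = 88333333333.33 Pa
Then divide by density:
88333333333.33 / 2394 = 36897800.0557 Pa/(kg/m^3)
Take the square root:
Vp = sqrt(36897800.0557) = 6074.36 m/s

6074.36


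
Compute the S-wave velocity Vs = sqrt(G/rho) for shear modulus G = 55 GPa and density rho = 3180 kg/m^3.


Convert G to Pa: G = 55e9 Pa
Compute G/rho = 55e9 / 3180 = 17295597.4843
Vs = sqrt(17295597.4843) = 4158.8 m/s

4158.8


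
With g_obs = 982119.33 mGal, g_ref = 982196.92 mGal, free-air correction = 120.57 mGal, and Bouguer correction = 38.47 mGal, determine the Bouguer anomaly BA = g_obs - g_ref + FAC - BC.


BA = g_obs - g_ref + FAC - BC
= 982119.33 - 982196.92 + 120.57 - 38.47
= 4.51 mGal

4.51


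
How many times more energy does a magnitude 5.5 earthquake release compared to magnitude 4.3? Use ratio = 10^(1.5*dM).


M2 - M1 = 5.5 - 4.3 = 1.2
1.5 * 1.2 = 1.8
ratio = 10^1.8 = 63.1

63.1


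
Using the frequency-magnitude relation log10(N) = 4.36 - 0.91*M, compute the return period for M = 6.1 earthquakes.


log10(N) = 4.36 - 0.91*6.1 = -1.191
N = 10^-1.191 = 0.064417
T = 1/N = 1/0.064417 = 15.5239 years

15.5239


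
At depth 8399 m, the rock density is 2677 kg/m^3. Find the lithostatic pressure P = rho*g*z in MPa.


P = rho * g * z / 1e6
= 2677 * 9.81 * 8399 / 1e6
= 220569246.63 / 1e6
= 220.5692 MPa

220.5692


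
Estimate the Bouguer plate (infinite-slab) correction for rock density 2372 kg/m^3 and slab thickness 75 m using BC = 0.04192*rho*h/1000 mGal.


BC = 0.04192 * rho * h / 1000
= 0.04192 * 2372 * 75 / 1000
= 7.4576 mGal

7.4576


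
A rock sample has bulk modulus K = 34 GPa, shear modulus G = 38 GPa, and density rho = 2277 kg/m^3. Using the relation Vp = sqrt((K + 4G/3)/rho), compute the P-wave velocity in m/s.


First compute the effective modulus:
K + 4G/3 = 34e9 + 4*38e9/3 = 84666666666.67 Pa
Then divide by density:
84666666666.67 / 2277 = 37183428.4878 Pa/(kg/m^3)
Take the square root:
Vp = sqrt(37183428.4878) = 6097.82 m/s

6097.82


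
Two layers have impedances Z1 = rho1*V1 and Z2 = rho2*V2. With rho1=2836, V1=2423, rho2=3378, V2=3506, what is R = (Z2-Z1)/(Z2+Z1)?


Z1 = 2836 * 2423 = 6871628
Z2 = 3378 * 3506 = 11843268
R = (11843268 - 6871628) / (11843268 + 6871628) = 4971640 / 18714896 = 0.2657

0.2657


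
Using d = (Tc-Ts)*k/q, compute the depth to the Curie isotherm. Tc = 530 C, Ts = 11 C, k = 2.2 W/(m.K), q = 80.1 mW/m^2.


T_Curie - T_surf = 530 - 11 = 519 C
Convert q to W/m^2: 80.1 mW/m^2 = 0.0801 W/m^2
d = 519 * 2.2 / 0.0801 = 14254.68 m

14254.68


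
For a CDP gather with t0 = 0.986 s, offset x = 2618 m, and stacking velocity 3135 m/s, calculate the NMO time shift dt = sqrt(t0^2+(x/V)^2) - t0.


x/Vnmo = 2618/3135 = 0.835088
(x/Vnmo)^2 = 0.697371
t0^2 = 0.972196
sqrt(0.972196 + 0.697371) = 1.292117
dt = 1.292117 - 0.986 = 0.306117

0.306117


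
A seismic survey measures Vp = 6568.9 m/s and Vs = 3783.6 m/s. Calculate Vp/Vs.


Vp/Vs = 6568.9 / 3783.6
= 1.7362

1.7362


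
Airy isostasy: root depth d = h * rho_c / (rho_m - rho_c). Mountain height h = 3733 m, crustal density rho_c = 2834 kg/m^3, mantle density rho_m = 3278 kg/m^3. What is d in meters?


rho_m - rho_c = 3278 - 2834 = 444
d = 3733 * 2834 / 444
= 10579322 / 444
= 23827.3 m

23827.3


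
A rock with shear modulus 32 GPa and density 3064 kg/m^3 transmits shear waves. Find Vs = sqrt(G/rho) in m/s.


Convert G to Pa: G = 32e9 Pa
Compute G/rho = 32e9 / 3064 = 10443864.2298
Vs = sqrt(10443864.2298) = 3231.7 m/s

3231.7


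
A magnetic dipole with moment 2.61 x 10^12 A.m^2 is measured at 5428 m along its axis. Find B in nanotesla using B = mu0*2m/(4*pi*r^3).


m = 2.61 x 10^12 = 2610000000000 A.m^2
2m = 5220000000000 A.m^2
r^3 = 5428^3 = 159926162752
B = (4pi*10^-7) * 5220000000000 / (4*pi * 159926162752) * 1e9
= 6559645.460695 / 2009691432073.96 * 1e9
= 3264.0063 nT

3264.0063


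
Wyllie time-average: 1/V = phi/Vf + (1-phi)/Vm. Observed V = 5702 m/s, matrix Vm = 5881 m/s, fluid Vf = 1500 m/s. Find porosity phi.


1/V - 1/Vm = 1/5702 - 1/5881 = 5.34e-06
1/Vf - 1/Vm = 1/1500 - 1/5881 = 0.00049663
phi = 5.34e-06 / 0.00049663 = 0.0107

0.0107


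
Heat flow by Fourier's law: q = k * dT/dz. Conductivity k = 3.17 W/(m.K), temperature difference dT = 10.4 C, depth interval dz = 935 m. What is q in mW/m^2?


q = k * dT / dz * 1000
= 3.17 * 10.4 / 935 * 1000
= 0.03526 * 1000
= 35.2599 mW/m^2

35.2599


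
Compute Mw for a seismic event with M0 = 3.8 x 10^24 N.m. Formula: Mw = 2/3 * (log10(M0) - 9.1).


log10(M0) = log10(3.8 x 10^24) = 24.5798
Mw = 2/3 * (24.5798 - 9.1)
= 2/3 * 15.4798
= 10.32

10.32


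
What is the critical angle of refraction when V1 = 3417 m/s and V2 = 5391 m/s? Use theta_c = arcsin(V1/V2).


V1/V2 = 3417/5391 = 0.633834
theta_c = arcsin(0.633834) = 39.3336 degrees

39.3336


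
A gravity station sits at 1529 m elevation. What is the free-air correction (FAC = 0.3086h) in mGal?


FAC = 0.3086 * h
= 0.3086 * 1529
= 471.8494 mGal

471.8494


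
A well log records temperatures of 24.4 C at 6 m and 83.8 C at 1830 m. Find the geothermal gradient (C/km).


dT = 83.8 - 24.4 = 59.4 C
dz = 1830 - 6 = 1824 m
gradient = dT/dz * 1000 = 59.4/1824 * 1000 = 32.5658 C/km

32.5658


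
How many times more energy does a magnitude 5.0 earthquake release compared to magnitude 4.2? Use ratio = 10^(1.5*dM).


M2 - M1 = 5.0 - 4.2 = 0.8
1.5 * 0.8 = 1.2
ratio = 10^1.2 = 15.85

15.85


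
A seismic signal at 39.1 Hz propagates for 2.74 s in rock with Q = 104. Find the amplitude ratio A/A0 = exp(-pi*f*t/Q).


pi*f*t/Q = pi*39.1*2.74/104 = 3.236263
A/A0 = exp(-3.236263) = 0.039311

0.039311


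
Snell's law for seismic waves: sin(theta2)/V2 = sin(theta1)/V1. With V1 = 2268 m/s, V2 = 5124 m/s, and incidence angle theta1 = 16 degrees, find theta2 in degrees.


sin(theta1) = sin(16 deg) = 0.275637
sin(theta2) = V2/V1 * sin(theta1) = 5124/2268 * 0.275637 = 0.622736
theta2 = arcsin(0.622736) = 38.5162 degrees

38.5162


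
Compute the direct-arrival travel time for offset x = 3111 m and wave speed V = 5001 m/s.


t = x / V
= 3111 / 5001
= 0.6221 s

0.6221


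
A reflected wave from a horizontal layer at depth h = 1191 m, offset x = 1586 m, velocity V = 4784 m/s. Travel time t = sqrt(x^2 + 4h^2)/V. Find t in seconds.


x^2 + 4h^2 = 1586^2 + 4*1191^2 = 2515396 + 5673924 = 8189320
sqrt(8189320) = 2861.6988
t = 2861.6988 / 4784 = 0.5982 s

0.5982


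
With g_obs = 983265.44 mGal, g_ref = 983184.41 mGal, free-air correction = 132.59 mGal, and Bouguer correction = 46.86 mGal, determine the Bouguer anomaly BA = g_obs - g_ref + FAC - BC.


BA = g_obs - g_ref + FAC - BC
= 983265.44 - 983184.41 + 132.59 - 46.86
= 166.76 mGal

166.76


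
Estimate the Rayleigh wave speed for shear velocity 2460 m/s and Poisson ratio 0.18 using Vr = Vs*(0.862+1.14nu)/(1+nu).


Numerator factor = 0.862 + 1.14*0.18 = 1.0672
Denominator = 1 + 0.18 = 1.18
Vr = 2460 * 1.0672 / 1.18 = 2224.84 m/s

2224.84


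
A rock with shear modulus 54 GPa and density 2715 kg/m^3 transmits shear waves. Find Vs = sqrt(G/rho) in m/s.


Convert G to Pa: G = 54e9 Pa
Compute G/rho = 54e9 / 2715 = 19889502.7624
Vs = sqrt(19889502.7624) = 4459.76 m/s

4459.76


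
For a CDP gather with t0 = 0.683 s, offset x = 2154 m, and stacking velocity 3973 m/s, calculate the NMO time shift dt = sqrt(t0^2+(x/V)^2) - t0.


x/Vnmo = 2154/3973 = 0.54216
(x/Vnmo)^2 = 0.293937
t0^2 = 0.466489
sqrt(0.466489 + 0.293937) = 0.872024
dt = 0.872024 - 0.683 = 0.189024

0.189024


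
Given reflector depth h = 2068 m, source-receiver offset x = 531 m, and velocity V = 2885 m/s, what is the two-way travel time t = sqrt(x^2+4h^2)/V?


x^2 + 4h^2 = 531^2 + 4*2068^2 = 281961 + 17106496 = 17388457
sqrt(17388457) = 4169.9469
t = 4169.9469 / 2885 = 1.4454 s

1.4454


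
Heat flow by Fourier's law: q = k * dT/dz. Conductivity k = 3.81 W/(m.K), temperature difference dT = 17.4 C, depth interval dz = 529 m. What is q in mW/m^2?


q = k * dT / dz * 1000
= 3.81 * 17.4 / 529 * 1000
= 0.125319 * 1000
= 125.3195 mW/m^2

125.3195


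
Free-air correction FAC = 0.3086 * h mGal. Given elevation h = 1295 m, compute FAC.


FAC = 0.3086 * h
= 0.3086 * 1295
= 399.637 mGal

399.637


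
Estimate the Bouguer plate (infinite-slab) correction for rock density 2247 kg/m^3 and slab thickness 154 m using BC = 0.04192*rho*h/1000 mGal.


BC = 0.04192 * rho * h / 1000
= 0.04192 * 2247 * 154 / 1000
= 14.5059 mGal

14.5059


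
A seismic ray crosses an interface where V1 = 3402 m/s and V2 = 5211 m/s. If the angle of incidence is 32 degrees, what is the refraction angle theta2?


sin(theta1) = sin(32 deg) = 0.529919
sin(theta2) = V2/V1 * sin(theta1) = 5211/3402 * 0.529919 = 0.811702
theta2 = arcsin(0.811702) = 54.2625 degrees

54.2625


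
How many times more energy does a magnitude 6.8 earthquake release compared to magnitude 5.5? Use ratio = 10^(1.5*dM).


M2 - M1 = 6.8 - 5.5 = 1.3
1.5 * 1.3 = 1.95
ratio = 10^1.95 = 89.13

89.13


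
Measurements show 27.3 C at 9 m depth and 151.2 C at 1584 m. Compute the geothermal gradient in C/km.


dT = 151.2 - 27.3 = 123.9 C
dz = 1584 - 9 = 1575 m
gradient = dT/dz * 1000 = 123.9/1575 * 1000 = 78.6667 C/km

78.6667


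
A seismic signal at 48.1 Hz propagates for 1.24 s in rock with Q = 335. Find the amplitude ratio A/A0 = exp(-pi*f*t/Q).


pi*f*t/Q = pi*48.1*1.24/335 = 0.559335
A/A0 = exp(-0.559335) = 0.571589

0.571589


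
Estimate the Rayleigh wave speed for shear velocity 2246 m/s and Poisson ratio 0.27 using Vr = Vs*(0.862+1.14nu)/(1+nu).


Numerator factor = 0.862 + 1.14*0.27 = 1.1698
Denominator = 1 + 0.27 = 1.27
Vr = 2246 * 1.1698 / 1.27 = 2068.8 m/s

2068.8


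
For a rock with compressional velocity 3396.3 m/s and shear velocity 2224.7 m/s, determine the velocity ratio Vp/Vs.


Vp/Vs = 3396.3 / 2224.7
= 1.5266

1.5266


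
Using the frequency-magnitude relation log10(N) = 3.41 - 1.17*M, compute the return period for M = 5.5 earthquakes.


log10(N) = 3.41 - 1.17*5.5 = -3.025
N = 10^-3.025 = 0.000944
T = 1/N = 1/0.000944 = 1059.2537 years

1059.2537


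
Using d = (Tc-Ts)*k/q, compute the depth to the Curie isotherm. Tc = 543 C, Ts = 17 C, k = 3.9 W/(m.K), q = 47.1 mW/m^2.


T_Curie - T_surf = 543 - 17 = 526 C
Convert q to W/m^2: 47.1 mW/m^2 = 0.0471 W/m^2
d = 526 * 3.9 / 0.0471 = 43554.14 m

43554.14


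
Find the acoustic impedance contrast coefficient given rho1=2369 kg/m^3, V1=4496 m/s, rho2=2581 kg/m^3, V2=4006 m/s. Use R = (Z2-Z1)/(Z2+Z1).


Z1 = 2369 * 4496 = 10651024
Z2 = 2581 * 4006 = 10339486
R = (10339486 - 10651024) / (10339486 + 10651024) = -311538 / 20990510 = -0.0148

-0.0148


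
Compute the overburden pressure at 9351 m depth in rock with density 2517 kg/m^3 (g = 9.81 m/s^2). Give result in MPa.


P = rho * g * z / 1e6
= 2517 * 9.81 * 9351 / 1e6
= 230892741.27 / 1e6
= 230.8927 MPa

230.8927


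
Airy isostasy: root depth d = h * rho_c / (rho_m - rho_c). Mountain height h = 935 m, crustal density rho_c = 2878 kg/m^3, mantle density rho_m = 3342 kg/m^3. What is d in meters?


rho_m - rho_c = 3342 - 2878 = 464
d = 935 * 2878 / 464
= 2690930 / 464
= 5799.42 m

5799.42


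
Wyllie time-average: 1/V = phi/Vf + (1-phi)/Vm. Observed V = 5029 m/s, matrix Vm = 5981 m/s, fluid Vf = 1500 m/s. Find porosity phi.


1/V - 1/Vm = 1/5029 - 1/5981 = 3.165e-05
1/Vf - 1/Vm = 1/1500 - 1/5981 = 0.00049947
phi = 3.165e-05 / 0.00049947 = 0.0634

0.0634


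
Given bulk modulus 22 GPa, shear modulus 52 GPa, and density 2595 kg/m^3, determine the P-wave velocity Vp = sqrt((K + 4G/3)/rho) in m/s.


First compute the effective modulus:
K + 4G/3 = 22e9 + 4*52e9/3 = 91333333333.33 Pa
Then divide by density:
91333333333.33 / 2595 = 35195889.5311 Pa/(kg/m^3)
Take the square root:
Vp = sqrt(35195889.5311) = 5932.61 m/s

5932.61


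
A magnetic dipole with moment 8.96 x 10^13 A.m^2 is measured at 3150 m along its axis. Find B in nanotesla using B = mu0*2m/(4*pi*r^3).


m = 8.96 x 10^13 = 89600000000000 A.m^2
2m = 179200000000000 A.m^2
r^3 = 3150^3 = 31255875000
B = (4pi*10^-7) * 179200000000000 / (4*pi * 31255875000) * 1e9
= 225189361.409316 / 392772909126.08 * 1e9
= 573332.2135 nT

573332.2135


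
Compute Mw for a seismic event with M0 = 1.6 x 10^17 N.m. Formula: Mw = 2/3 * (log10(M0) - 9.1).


log10(M0) = log10(1.6 x 10^17) = 17.2041
Mw = 2/3 * (17.2041 - 9.1)
= 2/3 * 8.1041
= 5.4

5.4


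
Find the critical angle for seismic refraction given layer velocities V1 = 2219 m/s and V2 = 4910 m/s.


V1/V2 = 2219/4910 = 0.451935
theta_c = arcsin(0.451935) = 26.8679 degrees

26.8679


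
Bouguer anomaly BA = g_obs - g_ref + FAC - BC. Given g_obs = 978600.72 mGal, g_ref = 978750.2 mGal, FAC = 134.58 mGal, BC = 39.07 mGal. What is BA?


BA = g_obs - g_ref + FAC - BC
= 978600.72 - 978750.2 + 134.58 - 39.07
= -53.97 mGal

-53.97


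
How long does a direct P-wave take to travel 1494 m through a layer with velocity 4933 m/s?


t = x / V
= 1494 / 4933
= 0.3029 s

0.3029


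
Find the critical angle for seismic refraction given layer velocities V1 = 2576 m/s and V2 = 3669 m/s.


V1/V2 = 2576/3669 = 0.702099
theta_c = arcsin(0.702099) = 44.5956 degrees

44.5956


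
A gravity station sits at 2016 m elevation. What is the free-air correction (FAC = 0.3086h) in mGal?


FAC = 0.3086 * h
= 0.3086 * 2016
= 622.1376 mGal

622.1376


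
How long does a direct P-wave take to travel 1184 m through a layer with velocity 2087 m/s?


t = x / V
= 1184 / 2087
= 0.5673 s

0.5673


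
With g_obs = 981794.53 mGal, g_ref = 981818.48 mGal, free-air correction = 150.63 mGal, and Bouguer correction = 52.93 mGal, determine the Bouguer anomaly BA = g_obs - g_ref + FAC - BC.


BA = g_obs - g_ref + FAC - BC
= 981794.53 - 981818.48 + 150.63 - 52.93
= 73.75 mGal

73.75


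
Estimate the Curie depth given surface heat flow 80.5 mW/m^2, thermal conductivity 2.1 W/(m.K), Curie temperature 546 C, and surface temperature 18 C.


T_Curie - T_surf = 546 - 18 = 528 C
Convert q to W/m^2: 80.5 mW/m^2 = 0.0805 W/m^2
d = 528 * 2.1 / 0.0805 = 13773.91 m

13773.91


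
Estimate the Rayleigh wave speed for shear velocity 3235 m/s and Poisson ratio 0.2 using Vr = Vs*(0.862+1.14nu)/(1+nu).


Numerator factor = 0.862 + 1.14*0.2 = 1.09
Denominator = 1 + 0.2 = 1.2
Vr = 3235 * 1.09 / 1.2 = 2938.46 m/s

2938.46


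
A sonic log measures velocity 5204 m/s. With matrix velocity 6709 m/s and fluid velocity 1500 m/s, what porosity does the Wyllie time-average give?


1/V - 1/Vm = 1/5204 - 1/6709 = 4.311e-05
1/Vf - 1/Vm = 1/1500 - 1/6709 = 0.00051761
phi = 4.311e-05 / 0.00051761 = 0.0833

0.0833


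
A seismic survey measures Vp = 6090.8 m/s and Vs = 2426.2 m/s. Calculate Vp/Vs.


Vp/Vs = 6090.8 / 2426.2
= 2.5104

2.5104


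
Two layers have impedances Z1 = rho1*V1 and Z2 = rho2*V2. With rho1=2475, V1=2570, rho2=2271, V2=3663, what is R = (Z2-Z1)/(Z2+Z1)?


Z1 = 2475 * 2570 = 6360750
Z2 = 2271 * 3663 = 8318673
R = (8318673 - 6360750) / (8318673 + 6360750) = 1957923 / 14679423 = 0.1334

0.1334


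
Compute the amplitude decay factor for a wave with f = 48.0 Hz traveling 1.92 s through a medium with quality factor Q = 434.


pi*f*t/Q = pi*48.0*1.92/434 = 0.667118
A/A0 = exp(-0.667118) = 0.513185

0.513185


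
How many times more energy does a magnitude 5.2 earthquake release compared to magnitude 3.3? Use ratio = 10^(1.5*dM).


M2 - M1 = 5.2 - 3.3 = 1.9
1.5 * 1.9 = 2.85
ratio = 10^2.85 = 707.95

707.95


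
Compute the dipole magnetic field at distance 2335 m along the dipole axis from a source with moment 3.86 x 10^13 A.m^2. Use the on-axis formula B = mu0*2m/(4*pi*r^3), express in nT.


m = 3.86 x 10^13 = 38600000000000 A.m^2
2m = 77200000000000 A.m^2
r^3 = 2335^3 = 12730945375
B = (4pi*10^-7) * 77200000000000 / (4*pi * 12730945375) * 1e9
= 97012381.142853 / 159981777853.41 * 1e9
= 606396.4437 nT

606396.4437


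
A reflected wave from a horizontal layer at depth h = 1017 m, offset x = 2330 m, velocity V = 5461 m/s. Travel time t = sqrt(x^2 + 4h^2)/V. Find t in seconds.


x^2 + 4h^2 = 2330^2 + 4*1017^2 = 5428900 + 4137156 = 9566056
sqrt(9566056) = 3092.9041
t = 3092.9041 / 5461 = 0.5664 s

0.5664


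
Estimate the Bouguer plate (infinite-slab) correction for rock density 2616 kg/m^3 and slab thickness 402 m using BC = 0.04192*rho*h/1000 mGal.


BC = 0.04192 * rho * h / 1000
= 0.04192 * 2616 * 402 / 1000
= 44.0844 mGal

44.0844


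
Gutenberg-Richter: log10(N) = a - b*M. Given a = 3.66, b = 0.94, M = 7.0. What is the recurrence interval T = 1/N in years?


log10(N) = 3.66 - 0.94*7.0 = -2.92
N = 10^-2.92 = 0.001202
T = 1/N = 1/0.001202 = 831.7638 years

831.7638


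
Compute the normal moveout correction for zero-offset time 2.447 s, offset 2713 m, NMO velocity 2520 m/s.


x/Vnmo = 2713/2520 = 1.076587
(x/Vnmo)^2 = 1.15904
t0^2 = 5.987809
sqrt(5.987809 + 1.15904) = 2.673359
dt = 2.673359 - 2.447 = 0.226359

0.226359


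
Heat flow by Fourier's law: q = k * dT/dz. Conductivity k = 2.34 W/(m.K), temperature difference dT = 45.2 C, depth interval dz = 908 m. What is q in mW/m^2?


q = k * dT / dz * 1000
= 2.34 * 45.2 / 908 * 1000
= 0.116485 * 1000
= 116.4846 mW/m^2

116.4846


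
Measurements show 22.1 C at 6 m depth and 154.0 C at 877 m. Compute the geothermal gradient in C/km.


dT = 154.0 - 22.1 = 131.9 C
dz = 877 - 6 = 871 m
gradient = dT/dz * 1000 = 131.9/871 * 1000 = 151.4351 C/km

151.4351


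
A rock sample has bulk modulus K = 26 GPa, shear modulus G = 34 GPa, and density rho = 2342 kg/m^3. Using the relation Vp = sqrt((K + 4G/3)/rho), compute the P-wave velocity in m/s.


First compute the effective modulus:
K + 4G/3 = 26e9 + 4*34e9/3 = 71333333333.33 Pa
Then divide by density:
71333333333.33 / 2342 = 30458297.7512 Pa/(kg/m^3)
Take the square root:
Vp = sqrt(30458297.7512) = 5518.9 m/s

5518.9


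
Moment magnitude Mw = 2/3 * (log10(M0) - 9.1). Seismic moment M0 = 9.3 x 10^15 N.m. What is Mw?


log10(M0) = log10(9.3 x 10^15) = 15.9685
Mw = 2/3 * (15.9685 - 9.1)
= 2/3 * 6.8685
= 4.58

4.58


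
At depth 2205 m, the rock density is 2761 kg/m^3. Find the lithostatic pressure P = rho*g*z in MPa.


P = rho * g * z / 1e6
= 2761 * 9.81 * 2205 / 1e6
= 59723329.05 / 1e6
= 59.7233 MPa

59.7233


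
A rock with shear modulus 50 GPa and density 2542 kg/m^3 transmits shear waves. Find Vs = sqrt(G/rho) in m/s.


Convert G to Pa: G = 50e9 Pa
Compute G/rho = 50e9 / 2542 = 19669551.5342
Vs = sqrt(19669551.5342) = 4435.04 m/s

4435.04


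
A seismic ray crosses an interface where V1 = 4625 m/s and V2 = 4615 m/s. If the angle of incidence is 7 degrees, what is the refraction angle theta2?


sin(theta1) = sin(7 deg) = 0.121869
sin(theta2) = V2/V1 * sin(theta1) = 4615/4625 * 0.121869 = 0.121606
theta2 = arcsin(0.121606) = 6.9848 degrees

6.9848


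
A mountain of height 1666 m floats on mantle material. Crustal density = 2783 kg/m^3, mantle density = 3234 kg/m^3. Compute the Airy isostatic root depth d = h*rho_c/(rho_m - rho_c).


rho_m - rho_c = 3234 - 2783 = 451
d = 1666 * 2783 / 451
= 4636478 / 451
= 10280.44 m

10280.44


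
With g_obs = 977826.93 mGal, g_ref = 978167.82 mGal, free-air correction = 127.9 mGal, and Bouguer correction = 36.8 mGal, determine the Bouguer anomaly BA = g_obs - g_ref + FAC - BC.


BA = g_obs - g_ref + FAC - BC
= 977826.93 - 978167.82 + 127.9 - 36.8
= -249.79 mGal

-249.79


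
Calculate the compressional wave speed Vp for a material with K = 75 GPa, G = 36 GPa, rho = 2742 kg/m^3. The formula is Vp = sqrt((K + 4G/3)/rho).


First compute the effective modulus:
K + 4G/3 = 75e9 + 4*36e9/3 = 123000000000.0 Pa
Then divide by density:
123000000000.0 / 2742 = 44857768.0525 Pa/(kg/m^3)
Take the square root:
Vp = sqrt(44857768.0525) = 6697.59 m/s

6697.59
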